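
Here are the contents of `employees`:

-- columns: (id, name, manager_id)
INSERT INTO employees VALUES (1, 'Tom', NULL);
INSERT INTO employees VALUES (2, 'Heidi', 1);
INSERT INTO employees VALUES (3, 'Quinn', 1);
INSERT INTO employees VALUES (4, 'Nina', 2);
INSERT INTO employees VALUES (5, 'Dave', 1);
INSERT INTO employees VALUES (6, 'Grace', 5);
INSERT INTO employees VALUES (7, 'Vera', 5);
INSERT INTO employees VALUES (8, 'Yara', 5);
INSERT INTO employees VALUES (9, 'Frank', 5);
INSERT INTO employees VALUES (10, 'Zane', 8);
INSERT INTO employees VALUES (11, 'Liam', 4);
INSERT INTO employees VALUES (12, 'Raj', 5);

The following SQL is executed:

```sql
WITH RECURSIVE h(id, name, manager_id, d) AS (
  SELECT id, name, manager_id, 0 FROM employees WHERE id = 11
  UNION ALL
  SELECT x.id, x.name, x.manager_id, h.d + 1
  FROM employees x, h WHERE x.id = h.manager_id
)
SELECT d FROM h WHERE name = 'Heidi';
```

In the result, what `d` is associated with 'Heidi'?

2

Base: id=11 (Liam), manager_id=4, d 0.
Iteration 1: join on id=4 -> Nina (id 4, manager_id=2, d 1).
Iteration 2: join on id=2 -> Heidi (id 2, manager_id=1, d 2).
Iteration 3: join on id=1 -> Tom (id 1, manager_id=NULL, d 3).
Iteration 4: manager_id is NULL; no match; recursion stops.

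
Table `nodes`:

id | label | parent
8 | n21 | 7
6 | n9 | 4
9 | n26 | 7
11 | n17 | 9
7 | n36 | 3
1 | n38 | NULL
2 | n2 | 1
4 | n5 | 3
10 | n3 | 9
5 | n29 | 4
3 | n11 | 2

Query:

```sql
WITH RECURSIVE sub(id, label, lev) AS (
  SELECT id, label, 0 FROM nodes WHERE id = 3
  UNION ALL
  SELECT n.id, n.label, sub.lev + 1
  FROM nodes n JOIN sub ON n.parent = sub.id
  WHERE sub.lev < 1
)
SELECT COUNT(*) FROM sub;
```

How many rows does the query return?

Base: id=3 (n11) at lev 0.
Iteration 1: rows with parent in {3} -> n5 (id 4, lev 1), n36 (id 7, lev 1).
Iteration 2: lev < 1 fails for all current rows; recursion stops.
Total rows emitted: 3.

3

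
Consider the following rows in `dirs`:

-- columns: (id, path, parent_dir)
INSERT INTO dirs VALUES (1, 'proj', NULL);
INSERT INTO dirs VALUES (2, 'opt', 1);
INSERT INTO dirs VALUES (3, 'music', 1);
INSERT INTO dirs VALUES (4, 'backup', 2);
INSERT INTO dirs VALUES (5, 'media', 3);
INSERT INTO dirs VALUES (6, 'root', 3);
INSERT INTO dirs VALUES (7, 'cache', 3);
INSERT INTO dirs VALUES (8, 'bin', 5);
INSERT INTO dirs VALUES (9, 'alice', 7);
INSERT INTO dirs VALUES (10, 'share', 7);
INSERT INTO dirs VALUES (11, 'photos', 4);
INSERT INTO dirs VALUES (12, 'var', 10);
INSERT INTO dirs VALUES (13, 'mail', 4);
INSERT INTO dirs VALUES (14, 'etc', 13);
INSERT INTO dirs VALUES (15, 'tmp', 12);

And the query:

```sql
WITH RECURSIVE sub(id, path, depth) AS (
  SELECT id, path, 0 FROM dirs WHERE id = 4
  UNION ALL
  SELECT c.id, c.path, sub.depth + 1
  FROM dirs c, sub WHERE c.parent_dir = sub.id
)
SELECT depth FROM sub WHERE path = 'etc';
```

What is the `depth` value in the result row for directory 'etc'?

2

Base: id=4 (backup) at depth 0.
Iteration 1: rows with parent_dir in {4} -> photos (id 11, depth 1), mail (id 13, depth 1).
Iteration 2: rows with parent_dir in {11,13} -> etc (id 14, depth 2).
Iteration 3: no rows with parent_dir in {14}; recursion stops.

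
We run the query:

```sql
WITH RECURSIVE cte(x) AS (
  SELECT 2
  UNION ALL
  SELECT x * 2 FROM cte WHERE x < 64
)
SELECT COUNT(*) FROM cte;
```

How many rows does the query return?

Base: x=2.
Iteration 1: 2 < 64 holds -> x = 2 * 2 = 4.
Iteration 2: 4 < 64 holds -> x = 4 * 2 = 8.
Iteration 3: 8 < 64 holds -> x = 8 * 2 = 16.
Iteration 4: 16 < 64 holds -> x = 16 * 2 = 32.
Iteration 5: 32 < 64 holds -> x = 32 * 2 = 64.
Iteration 6: 64 < 64 fails; recursion stops.
Total rows emitted: 6.

6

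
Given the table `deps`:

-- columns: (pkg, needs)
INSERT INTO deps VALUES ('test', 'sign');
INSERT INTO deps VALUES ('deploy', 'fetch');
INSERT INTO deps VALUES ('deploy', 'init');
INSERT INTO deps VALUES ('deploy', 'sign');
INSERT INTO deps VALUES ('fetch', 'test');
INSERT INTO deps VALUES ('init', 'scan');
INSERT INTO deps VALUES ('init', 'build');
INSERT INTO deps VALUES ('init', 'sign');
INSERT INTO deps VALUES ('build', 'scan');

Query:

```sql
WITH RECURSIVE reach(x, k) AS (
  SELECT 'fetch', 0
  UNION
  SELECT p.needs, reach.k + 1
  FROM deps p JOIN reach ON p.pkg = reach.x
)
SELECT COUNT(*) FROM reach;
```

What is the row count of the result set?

Base: (fetch, k=0).
Iteration 1: edges from {fetch} -> (test, k=1).
Iteration 2: edges from {test} -> (sign, k=2).
Iteration 3: no outgoing edges from {sign}; recursion stops.
Total rows emitted: 3.

3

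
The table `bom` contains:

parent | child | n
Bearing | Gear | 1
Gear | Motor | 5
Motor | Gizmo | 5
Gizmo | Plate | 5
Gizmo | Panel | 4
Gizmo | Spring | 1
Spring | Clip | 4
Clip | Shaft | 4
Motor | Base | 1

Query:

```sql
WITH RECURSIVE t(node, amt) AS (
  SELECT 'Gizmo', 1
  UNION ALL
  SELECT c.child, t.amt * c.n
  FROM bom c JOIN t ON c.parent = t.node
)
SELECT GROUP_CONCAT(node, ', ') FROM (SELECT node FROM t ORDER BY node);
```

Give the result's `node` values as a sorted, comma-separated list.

Clip, Gizmo, Panel, Plate, Shaft, Spring

Base: (Gizmo, amt=1).
Iteration 1: components of {Gizmo} -> Panel = 1*4 = 4, Plate = 1*5 = 5, Spring = 1*1 = 1.
Iteration 2: components of {Panel,Plate,Spring} -> Clip = 1*4 = 4.
Iteration 3: components of {Clip} -> Shaft = 4*4 = 16.
Iteration 4: no further components; recursion stops.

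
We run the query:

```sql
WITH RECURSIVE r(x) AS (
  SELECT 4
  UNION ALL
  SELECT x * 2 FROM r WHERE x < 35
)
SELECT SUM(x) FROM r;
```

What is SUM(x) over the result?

Base: x=4.
Iteration 1: 4 < 35 holds -> x = 4 * 2 = 8.
Iteration 2: 8 < 35 holds -> x = 8 * 2 = 16.
Iteration 3: 16 < 35 holds -> x = 16 * 2 = 32.
Iteration 4: 32 < 35 holds -> x = 32 * 2 = 64.
Iteration 5: 64 < 35 fails; recursion stops.
SUM(x) = 4 + 8 + 16 + 32 + 64 = 124.

124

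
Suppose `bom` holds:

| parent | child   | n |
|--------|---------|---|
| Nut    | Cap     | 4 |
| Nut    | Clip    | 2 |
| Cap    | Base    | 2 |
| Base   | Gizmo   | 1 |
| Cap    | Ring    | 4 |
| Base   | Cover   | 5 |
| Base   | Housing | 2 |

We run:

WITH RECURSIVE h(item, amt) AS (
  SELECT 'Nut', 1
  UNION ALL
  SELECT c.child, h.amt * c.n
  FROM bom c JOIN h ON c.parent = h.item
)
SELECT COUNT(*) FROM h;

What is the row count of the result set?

Base: (Nut, amt=1).
Iteration 1: components of {Nut} -> Cap = 1*4 = 4, Clip = 1*2 = 2.
Iteration 2: components of {Cap,Clip} -> Base = 4*2 = 8, Ring = 4*4 = 16.
Iteration 3: components of {Base,Ring} -> Cover = 8*5 = 40, Gizmo = 8*1 = 8, Housing = 8*2 = 16.
Iteration 4: no further components; recursion stops.
Total rows emitted: 8.

8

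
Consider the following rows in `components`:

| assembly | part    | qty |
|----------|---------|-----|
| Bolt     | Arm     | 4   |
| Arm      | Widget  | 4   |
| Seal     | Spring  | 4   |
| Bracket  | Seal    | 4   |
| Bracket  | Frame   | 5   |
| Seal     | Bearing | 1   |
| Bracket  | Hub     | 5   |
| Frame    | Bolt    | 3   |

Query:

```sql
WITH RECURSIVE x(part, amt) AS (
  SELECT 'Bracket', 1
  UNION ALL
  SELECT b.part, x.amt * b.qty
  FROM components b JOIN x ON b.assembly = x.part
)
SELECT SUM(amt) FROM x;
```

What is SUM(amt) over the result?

350

Base: (Bracket, amt=1).
Iteration 1: components of {Bracket} -> Frame = 1*5 = 5, Hub = 1*5 = 5, Seal = 1*4 = 4.
Iteration 2: components of {Frame,Hub,Seal} -> Bearing = 4*1 = 4, Bolt = 5*3 = 15, Spring = 4*4 = 16.
Iteration 3: components of {Bearing,Bolt,Spring} -> Arm = 15*4 = 60.
Iteration 4: components of {Arm} -> Widget = 60*4 = 240.
Iteration 5: no further components; recursion stops.
SUM(amt) = 1 + 4 + 5 + 5 + 4 + 16 + 15 + 60 + 240 = 350.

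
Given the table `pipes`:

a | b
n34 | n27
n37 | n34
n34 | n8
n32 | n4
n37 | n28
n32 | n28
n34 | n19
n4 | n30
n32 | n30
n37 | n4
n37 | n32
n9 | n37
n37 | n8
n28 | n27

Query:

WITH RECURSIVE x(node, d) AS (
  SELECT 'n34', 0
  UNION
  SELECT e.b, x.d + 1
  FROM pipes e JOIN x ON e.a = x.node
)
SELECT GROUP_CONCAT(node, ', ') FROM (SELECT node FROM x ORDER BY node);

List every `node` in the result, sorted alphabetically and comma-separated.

Base: (n34, d=0).
Iteration 1: edges from {n34} -> (n19, d=1), (n27, d=1), (n8, d=1).
Iteration 2: no outgoing edges from {n19,n27,n8}; recursion stops.

n19, n27, n34, n8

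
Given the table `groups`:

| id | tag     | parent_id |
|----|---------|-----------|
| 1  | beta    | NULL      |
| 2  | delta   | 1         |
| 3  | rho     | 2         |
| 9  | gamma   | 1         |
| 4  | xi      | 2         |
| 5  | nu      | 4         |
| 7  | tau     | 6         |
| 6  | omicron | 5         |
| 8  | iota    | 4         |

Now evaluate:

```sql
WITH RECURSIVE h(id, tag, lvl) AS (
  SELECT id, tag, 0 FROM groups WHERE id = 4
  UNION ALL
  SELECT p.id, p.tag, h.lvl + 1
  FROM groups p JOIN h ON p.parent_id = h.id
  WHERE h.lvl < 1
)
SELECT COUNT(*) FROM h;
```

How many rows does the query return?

3

Base: id=4 (xi) at lvl 0.
Iteration 1: rows with parent_id in {4} -> nu (id 5, lvl 1), iota (id 8, lvl 1).
Iteration 2: lvl < 1 fails for all current rows; recursion stops.
Total rows emitted: 3.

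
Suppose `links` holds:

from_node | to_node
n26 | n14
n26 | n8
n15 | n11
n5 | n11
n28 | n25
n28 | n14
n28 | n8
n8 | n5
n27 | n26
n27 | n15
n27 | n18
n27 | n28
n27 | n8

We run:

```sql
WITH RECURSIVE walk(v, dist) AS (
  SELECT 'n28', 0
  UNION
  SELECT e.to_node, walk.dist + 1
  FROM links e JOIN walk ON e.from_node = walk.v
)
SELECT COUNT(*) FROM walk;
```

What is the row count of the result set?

Base: (n28, dist=0).
Iteration 1: edges from {n28} -> (n14, dist=1), (n25, dist=1), (n8, dist=1).
Iteration 2: edges from {n14,n25,n8} -> (n5, dist=2).
Iteration 3: edges from {n5} -> (n11, dist=3).
Iteration 4: no outgoing edges from {n11}; recursion stops.
Total rows emitted: 6.

6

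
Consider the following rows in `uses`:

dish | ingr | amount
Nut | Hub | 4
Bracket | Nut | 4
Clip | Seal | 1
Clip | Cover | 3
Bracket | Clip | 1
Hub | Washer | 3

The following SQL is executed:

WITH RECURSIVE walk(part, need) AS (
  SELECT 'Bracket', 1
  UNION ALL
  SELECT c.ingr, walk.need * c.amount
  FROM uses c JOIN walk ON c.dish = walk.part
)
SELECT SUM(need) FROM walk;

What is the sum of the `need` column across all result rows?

74

Base: (Bracket, need=1).
Iteration 1: components of {Bracket} -> Clip = 1*1 = 1, Nut = 1*4 = 4.
Iteration 2: components of {Clip,Nut} -> Cover = 1*3 = 3, Hub = 4*4 = 16, Seal = 1*1 = 1.
Iteration 3: components of {Cover,Hub,Seal} -> Washer = 16*3 = 48.
Iteration 4: no further components; recursion stops.
SUM(need) = 1 + 1 + 4 + 3 + 1 + 16 + 48 = 74.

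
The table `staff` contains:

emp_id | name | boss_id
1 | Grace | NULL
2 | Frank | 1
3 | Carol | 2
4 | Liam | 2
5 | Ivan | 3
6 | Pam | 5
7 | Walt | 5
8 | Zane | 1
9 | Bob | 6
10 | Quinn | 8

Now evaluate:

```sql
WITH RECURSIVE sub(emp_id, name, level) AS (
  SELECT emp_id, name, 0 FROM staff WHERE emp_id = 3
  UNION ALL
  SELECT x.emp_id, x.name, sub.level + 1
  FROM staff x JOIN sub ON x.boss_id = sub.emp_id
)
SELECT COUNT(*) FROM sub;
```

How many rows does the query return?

Base: emp_id=3 (Carol) at level 0.
Iteration 1: rows with boss_id in {3} -> Ivan (id 5, level 1).
Iteration 2: rows with boss_id in {5} -> Pam (id 6, level 2), Walt (id 7, level 2).
Iteration 3: rows with boss_id in {6,7} -> Bob (id 9, level 3).
Iteration 4: no rows with boss_id in {9}; recursion stops.
Total rows emitted: 5.

5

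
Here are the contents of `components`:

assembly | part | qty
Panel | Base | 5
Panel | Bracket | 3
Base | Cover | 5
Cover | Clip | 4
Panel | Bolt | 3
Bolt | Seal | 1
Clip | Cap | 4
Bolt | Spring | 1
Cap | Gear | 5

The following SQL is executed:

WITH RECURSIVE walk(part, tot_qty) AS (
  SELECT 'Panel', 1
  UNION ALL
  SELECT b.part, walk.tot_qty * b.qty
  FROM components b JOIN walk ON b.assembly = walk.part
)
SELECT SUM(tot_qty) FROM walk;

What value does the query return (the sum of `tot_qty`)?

Base: (Panel, tot_qty=1).
Iteration 1: components of {Panel} -> Base = 1*5 = 5, Bolt = 1*3 = 3, Bracket = 1*3 = 3.
Iteration 2: components of {Base,Bolt,Bracket} -> Cover = 5*5 = 25, Seal = 3*1 = 3, Spring = 3*1 = 3.
Iteration 3: components of {Cover,Seal,Spring} -> Clip = 25*4 = 100.
Iteration 4: components of {Clip} -> Cap = 100*4 = 400.
Iteration 5: components of {Cap} -> Gear = 400*5 = 2000.
Iteration 6: no further components; recursion stops.
SUM(tot_qty) = 1 + 5 + 3 + 3 + 25 + 3 + 3 + 100 + 400 + 2000 = 2543.

2543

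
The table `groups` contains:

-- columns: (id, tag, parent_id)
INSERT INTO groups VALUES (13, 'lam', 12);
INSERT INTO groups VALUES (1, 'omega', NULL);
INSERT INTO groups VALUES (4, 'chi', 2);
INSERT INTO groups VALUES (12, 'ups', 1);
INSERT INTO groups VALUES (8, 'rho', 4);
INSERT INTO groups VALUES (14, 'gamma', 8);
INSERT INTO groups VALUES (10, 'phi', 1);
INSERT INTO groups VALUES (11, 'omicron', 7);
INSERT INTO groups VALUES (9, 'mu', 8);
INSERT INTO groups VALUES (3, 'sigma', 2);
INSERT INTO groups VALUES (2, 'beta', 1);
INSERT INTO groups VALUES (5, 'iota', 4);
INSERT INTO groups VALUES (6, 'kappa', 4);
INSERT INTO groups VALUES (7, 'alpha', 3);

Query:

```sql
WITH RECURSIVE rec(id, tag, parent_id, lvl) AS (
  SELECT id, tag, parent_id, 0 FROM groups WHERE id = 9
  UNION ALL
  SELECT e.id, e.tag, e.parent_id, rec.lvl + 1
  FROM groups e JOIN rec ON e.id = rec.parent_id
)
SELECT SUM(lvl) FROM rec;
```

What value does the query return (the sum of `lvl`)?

Base: id=9 (mu), parent_id=8, lvl 0.
Iteration 1: join on id=8 -> rho (id 8, parent_id=4, lvl 1).
Iteration 2: join on id=4 -> chi (id 4, parent_id=2, lvl 2).
Iteration 3: join on id=2 -> beta (id 2, parent_id=1, lvl 3).
Iteration 4: join on id=1 -> omega (id 1, parent_id=NULL, lvl 4).
Iteration 5: parent_id is NULL; no match; recursion stops.
SUM(lvl) = 0 + 1 + 2 + 3 + 4 = 10.

10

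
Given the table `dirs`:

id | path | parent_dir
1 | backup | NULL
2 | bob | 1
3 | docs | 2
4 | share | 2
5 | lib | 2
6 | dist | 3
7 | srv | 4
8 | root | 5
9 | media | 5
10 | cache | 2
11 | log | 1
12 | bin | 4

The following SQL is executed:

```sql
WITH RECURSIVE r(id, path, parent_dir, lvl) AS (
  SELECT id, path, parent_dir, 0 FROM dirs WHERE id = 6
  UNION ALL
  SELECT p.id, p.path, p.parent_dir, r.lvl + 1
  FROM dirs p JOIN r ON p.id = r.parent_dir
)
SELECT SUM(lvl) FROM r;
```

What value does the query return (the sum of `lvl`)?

6

Base: id=6 (dist), parent_dir=3, lvl 0.
Iteration 1: join on id=3 -> docs (id 3, parent_dir=2, lvl 1).
Iteration 2: join on id=2 -> bob (id 2, parent_dir=1, lvl 2).
Iteration 3: join on id=1 -> backup (id 1, parent_dir=NULL, lvl 3).
Iteration 4: parent_dir is NULL; no match; recursion stops.
SUM(lvl) = 0 + 1 + 2 + 3 = 6.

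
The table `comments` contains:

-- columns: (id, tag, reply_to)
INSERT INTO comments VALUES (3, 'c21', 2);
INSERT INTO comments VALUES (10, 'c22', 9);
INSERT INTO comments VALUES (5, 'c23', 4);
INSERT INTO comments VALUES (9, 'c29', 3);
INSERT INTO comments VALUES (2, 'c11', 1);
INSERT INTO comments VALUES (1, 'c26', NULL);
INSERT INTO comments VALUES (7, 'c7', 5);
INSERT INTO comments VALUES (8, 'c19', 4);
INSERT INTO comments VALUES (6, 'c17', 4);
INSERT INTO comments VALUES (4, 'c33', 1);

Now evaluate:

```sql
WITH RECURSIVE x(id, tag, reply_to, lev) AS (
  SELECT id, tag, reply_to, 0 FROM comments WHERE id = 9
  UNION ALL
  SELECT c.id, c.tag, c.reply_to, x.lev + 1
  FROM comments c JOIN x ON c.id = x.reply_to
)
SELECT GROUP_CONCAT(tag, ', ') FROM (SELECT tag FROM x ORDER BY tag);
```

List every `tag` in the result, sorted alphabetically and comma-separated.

Base: id=9 (c29), reply_to=3, lev 0.
Iteration 1: join on id=3 -> c21 (id 3, reply_to=2, lev 1).
Iteration 2: join on id=2 -> c11 (id 2, reply_to=1, lev 2).
Iteration 3: join on id=1 -> c26 (id 1, reply_to=NULL, lev 3).
Iteration 4: reply_to is NULL; no match; recursion stops.

c11, c21, c26, c29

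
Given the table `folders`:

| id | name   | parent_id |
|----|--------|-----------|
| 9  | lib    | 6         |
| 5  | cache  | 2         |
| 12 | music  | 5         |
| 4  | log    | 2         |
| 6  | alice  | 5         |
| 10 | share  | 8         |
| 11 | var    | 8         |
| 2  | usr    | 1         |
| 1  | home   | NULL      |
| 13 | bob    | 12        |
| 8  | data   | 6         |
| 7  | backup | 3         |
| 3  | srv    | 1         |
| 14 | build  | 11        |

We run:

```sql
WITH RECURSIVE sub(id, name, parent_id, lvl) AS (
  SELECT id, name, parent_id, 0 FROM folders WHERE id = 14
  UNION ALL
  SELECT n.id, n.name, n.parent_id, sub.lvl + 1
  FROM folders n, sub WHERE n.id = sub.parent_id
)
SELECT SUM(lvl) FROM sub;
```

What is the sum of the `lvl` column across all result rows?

Base: id=14 (build), parent_id=11, lvl 0.
Iteration 1: join on id=11 -> var (id 11, parent_id=8, lvl 1).
Iteration 2: join on id=8 -> data (id 8, parent_id=6, lvl 2).
Iteration 3: join on id=6 -> alice (id 6, parent_id=5, lvl 3).
Iteration 4: join on id=5 -> cache (id 5, parent_id=2, lvl 4).
Iteration 5: join on id=2 -> usr (id 2, parent_id=1, lvl 5).
Iteration 6: join on id=1 -> home (id 1, parent_id=NULL, lvl 6).
Iteration 7: parent_id is NULL; no match; recursion stops.
SUM(lvl) = 0 + 1 + 2 + 3 + 4 + 5 + 6 = 21.

21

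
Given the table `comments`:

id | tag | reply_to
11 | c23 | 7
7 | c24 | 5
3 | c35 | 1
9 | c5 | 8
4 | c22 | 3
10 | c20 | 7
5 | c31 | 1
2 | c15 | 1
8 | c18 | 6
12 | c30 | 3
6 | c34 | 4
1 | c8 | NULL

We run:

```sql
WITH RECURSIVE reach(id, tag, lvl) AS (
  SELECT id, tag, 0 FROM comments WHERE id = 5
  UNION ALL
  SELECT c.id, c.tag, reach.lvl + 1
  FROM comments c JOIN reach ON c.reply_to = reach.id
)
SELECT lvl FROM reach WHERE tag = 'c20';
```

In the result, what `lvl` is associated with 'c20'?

Base: id=5 (c31) at lvl 0.
Iteration 1: rows with reply_to in {5} -> c24 (id 7, lvl 1).
Iteration 2: rows with reply_to in {7} -> c20 (id 10, lvl 2), c23 (id 11, lvl 2).
Iteration 3: no rows with reply_to in {10,11}; recursion stops.

2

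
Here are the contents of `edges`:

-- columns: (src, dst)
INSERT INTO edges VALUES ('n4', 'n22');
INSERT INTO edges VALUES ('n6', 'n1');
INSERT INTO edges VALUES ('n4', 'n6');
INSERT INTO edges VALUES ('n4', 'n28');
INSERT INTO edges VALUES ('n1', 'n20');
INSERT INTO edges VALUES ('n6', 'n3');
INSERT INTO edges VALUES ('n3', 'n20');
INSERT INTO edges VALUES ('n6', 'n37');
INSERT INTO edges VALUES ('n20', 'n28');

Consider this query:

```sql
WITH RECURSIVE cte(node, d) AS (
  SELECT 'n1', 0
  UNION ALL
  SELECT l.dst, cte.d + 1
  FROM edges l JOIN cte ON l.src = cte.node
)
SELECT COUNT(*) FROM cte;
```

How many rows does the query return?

Base: (n1, d=0).
Iteration 1: edges from {n1} -> (n20, d=1).
Iteration 2: edges from {n20} -> (n28, d=2).
Iteration 3: no outgoing edges from {n28}; recursion stops.
Total rows emitted: 3.

3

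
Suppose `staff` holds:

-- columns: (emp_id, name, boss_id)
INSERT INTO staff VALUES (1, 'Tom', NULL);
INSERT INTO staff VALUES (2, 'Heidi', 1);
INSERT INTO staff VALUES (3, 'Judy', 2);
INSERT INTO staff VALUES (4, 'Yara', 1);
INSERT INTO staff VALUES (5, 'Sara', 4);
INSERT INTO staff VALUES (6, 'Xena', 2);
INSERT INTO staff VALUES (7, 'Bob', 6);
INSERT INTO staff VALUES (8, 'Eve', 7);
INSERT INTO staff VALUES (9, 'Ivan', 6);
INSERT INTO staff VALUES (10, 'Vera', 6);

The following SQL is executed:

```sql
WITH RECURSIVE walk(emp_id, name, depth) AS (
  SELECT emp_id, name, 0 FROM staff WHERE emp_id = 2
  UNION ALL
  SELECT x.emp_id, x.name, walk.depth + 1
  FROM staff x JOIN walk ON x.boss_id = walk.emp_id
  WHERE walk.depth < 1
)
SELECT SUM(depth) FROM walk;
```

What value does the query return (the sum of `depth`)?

Base: emp_id=2 (Heidi) at depth 0.
Iteration 1: rows with boss_id in {2} -> Judy (id 3, depth 1), Xena (id 6, depth 1).
Iteration 2: depth < 1 fails for all current rows; recursion stops.
SUM(depth) = 0 + 1 + 1 = 2.

2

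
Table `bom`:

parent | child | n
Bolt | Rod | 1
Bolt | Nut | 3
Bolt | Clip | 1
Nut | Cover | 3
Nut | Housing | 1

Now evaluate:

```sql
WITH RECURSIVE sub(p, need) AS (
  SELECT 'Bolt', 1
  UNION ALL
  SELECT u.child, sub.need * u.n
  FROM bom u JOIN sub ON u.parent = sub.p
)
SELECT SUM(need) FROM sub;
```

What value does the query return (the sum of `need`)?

18

Base: (Bolt, need=1).
Iteration 1: components of {Bolt} -> Clip = 1*1 = 1, Nut = 1*3 = 3, Rod = 1*1 = 1.
Iteration 2: components of {Clip,Nut,Rod} -> Cover = 3*3 = 9, Housing = 3*1 = 3.
Iteration 3: no further components; recursion stops.
SUM(need) = 1 + 1 + 3 + 1 + 9 + 3 = 18.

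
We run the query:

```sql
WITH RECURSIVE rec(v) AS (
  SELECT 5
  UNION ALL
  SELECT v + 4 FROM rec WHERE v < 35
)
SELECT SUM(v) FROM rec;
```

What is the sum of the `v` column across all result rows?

189

Base: v=5.
Iteration 1: 5 < 35 holds -> v = 5 + 4 = 9.
Iteration 2: 9 < 35 holds -> v = 9 + 4 = 13.
Iteration 3: 13 < 35 holds -> v = 13 + 4 = 17.
Iteration 4: 17 < 35 holds -> v = 17 + 4 = 21.
Iteration 5: 21 < 35 holds -> v = 21 + 4 = 25.
Iteration 6: 25 < 35 holds -> v = 25 + 4 = 29.
Iteration 7: 29 < 35 holds -> v = 29 + 4 = 33.
Iteration 8: 33 < 35 holds -> v = 33 + 4 = 37.
Iteration 9: 37 < 35 fails; recursion stops.
SUM(v) = 5 + 9 + 13 + 17 + 21 + 25 + 29 + 33 + 37 = 189.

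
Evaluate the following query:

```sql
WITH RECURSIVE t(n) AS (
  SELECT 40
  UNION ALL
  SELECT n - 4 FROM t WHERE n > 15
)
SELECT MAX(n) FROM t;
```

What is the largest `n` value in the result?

Base: n=40.
Iteration 1: 40 > 15 holds -> n = 40 - 4 = 36.
Iteration 2: 36 > 15 holds -> n = 36 - 4 = 32.
Iteration 3: 32 > 15 holds -> n = 32 - 4 = 28.
Iteration 4: 28 > 15 holds -> n = 28 - 4 = 24.
Iteration 5: 24 > 15 holds -> n = 24 - 4 = 20.
Iteration 6: 20 > 15 holds -> n = 20 - 4 = 16.
Iteration 7: 16 > 15 holds -> n = 16 - 4 = 12.
Iteration 8: 12 > 15 fails; recursion stops.
n values: 40, 36, 32, 28, 24, 20, 16, 12; the maximum is 40.

40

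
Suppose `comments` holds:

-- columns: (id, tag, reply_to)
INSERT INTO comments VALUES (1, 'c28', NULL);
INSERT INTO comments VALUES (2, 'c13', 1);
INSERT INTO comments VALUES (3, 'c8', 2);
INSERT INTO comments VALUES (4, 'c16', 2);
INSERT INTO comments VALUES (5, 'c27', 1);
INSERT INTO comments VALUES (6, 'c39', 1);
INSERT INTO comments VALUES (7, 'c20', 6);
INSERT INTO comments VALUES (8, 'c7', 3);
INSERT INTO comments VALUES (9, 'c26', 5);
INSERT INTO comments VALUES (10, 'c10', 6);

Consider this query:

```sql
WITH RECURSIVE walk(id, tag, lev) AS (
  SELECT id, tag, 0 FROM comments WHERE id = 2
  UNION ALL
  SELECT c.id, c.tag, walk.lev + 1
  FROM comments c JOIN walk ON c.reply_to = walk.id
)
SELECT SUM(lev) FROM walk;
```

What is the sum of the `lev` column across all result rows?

4

Base: id=2 (c13) at lev 0.
Iteration 1: rows with reply_to in {2} -> c8 (id 3, lev 1), c16 (id 4, lev 1).
Iteration 2: rows with reply_to in {3,4} -> c7 (id 8, lev 2).
Iteration 3: no rows with reply_to in {8}; recursion stops.
SUM(lev) = 0 + 1 + 1 + 2 = 4.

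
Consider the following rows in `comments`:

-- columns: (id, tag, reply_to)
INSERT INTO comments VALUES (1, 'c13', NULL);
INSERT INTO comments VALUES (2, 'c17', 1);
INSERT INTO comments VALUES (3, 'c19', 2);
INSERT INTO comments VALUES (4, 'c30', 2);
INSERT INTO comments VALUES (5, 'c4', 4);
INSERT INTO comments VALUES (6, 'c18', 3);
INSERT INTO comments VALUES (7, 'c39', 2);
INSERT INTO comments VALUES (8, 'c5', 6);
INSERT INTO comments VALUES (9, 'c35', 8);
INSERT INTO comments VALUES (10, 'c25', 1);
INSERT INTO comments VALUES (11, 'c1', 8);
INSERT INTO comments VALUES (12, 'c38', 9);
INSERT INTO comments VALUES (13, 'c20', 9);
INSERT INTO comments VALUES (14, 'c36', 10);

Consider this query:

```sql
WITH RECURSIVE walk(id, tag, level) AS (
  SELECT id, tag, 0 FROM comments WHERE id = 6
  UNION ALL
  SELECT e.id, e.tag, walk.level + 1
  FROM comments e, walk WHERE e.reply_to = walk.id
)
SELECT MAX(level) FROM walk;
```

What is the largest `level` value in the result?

3

Base: id=6 (c18) at level 0.
Iteration 1: rows with reply_to in {6} -> c5 (id 8, level 1).
Iteration 2: rows with reply_to in {8} -> c35 (id 9, level 2), c1 (id 11, level 2).
Iteration 3: rows with reply_to in {9,11} -> c38 (id 12, level 3), c20 (id 13, level 3).
Iteration 4: no rows with reply_to in {12,13}; recursion stops.
level values: 0, 1, 2, 2, 3, 3; the maximum is 3.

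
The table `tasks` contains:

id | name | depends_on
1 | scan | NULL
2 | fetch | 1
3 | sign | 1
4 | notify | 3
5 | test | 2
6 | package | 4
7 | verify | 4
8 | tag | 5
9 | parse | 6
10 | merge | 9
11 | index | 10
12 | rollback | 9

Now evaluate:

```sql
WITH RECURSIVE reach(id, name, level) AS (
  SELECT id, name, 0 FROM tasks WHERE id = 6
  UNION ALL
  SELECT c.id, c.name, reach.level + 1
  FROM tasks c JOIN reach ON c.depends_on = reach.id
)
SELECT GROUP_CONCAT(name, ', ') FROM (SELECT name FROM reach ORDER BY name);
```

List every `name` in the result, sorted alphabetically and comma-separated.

index, merge, package, parse, rollback

Base: id=6 (package) at level 0.
Iteration 1: rows with depends_on in {6} -> parse (id 9, level 1).
Iteration 2: rows with depends_on in {9} -> merge (id 10, level 2), rollback (id 12, level 2).
Iteration 3: rows with depends_on in {10,12} -> index (id 11, level 3).
Iteration 4: no rows with depends_on in {11}; recursion stops.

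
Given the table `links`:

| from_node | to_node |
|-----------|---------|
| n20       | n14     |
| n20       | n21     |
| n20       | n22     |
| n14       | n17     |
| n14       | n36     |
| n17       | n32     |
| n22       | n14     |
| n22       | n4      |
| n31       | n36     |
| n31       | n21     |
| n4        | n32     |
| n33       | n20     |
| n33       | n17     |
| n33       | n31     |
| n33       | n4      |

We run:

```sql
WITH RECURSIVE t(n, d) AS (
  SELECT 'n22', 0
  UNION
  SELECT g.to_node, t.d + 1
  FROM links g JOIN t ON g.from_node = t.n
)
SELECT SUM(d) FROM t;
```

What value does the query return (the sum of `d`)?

11

Base: (n22, d=0).
Iteration 1: edges from {n22} -> (n14, d=1), (n4, d=1).
Iteration 2: edges from {n14,n4} -> (n17, d=2), (n32, d=2), (n36, d=2).
Iteration 3: edges from {n17,n32,n36} -> (n32, d=3).
Iteration 4: no outgoing edges from {n32}; recursion stops.
SUM(d) = 0 + 1 + 1 + 2 + 2 + 2 + 3 = 11.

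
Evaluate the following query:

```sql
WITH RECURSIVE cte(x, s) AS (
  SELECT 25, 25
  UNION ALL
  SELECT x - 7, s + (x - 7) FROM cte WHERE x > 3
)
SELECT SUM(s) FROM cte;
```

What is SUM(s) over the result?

235

Base: x=25, s=25.
Iteration 1: 25 > 3 holds -> x = 25 - 7 = 18, s = 25 + 18 = 43.
Iteration 2: 18 > 3 holds -> x = 18 - 7 = 11, s = 43 + 11 = 54.
Iteration 3: 11 > 3 holds -> x = 11 - 7 = 4, s = 54 + 4 = 58.
Iteration 4: 4 > 3 holds -> x = 4 - 7 = -3, s = 58 + -3 = 55.
Iteration 5: -3 > 3 fails; recursion stops.
SUM(s) = 25 + 43 + 54 + 58 + 55 = 235.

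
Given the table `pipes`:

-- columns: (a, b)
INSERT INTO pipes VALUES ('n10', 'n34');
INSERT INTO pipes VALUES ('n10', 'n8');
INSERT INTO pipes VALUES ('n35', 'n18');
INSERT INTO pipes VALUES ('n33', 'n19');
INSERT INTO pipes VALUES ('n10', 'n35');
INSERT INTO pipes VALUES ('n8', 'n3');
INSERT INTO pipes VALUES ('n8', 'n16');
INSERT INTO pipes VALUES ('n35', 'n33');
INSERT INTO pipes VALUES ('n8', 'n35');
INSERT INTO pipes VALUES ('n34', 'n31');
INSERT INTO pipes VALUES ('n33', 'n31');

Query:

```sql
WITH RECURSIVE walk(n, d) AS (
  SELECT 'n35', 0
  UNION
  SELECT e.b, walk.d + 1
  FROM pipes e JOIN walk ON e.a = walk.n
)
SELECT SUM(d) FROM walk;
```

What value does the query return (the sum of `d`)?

6

Base: (n35, d=0).
Iteration 1: edges from {n35} -> (n18, d=1), (n33, d=1).
Iteration 2: edges from {n18,n33} -> (n19, d=2), (n31, d=2).
Iteration 3: no outgoing edges from {n19,n31}; recursion stops.
SUM(d) = 0 + 1 + 1 + 2 + 2 = 6.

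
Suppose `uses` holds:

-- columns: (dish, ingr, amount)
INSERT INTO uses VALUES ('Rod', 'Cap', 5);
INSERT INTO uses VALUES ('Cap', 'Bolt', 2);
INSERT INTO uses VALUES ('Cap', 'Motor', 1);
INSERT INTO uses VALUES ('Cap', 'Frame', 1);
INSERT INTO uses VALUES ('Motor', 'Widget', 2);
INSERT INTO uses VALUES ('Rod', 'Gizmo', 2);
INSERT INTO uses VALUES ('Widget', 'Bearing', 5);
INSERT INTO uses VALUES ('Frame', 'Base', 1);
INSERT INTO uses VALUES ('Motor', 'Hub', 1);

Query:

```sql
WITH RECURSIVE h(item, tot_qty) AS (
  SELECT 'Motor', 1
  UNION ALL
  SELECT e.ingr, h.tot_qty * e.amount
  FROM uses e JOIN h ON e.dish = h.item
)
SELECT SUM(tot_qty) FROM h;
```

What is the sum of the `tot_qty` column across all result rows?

Base: (Motor, tot_qty=1).
Iteration 1: components of {Motor} -> Hub = 1*1 = 1, Widget = 1*2 = 2.
Iteration 2: components of {Hub,Widget} -> Bearing = 2*5 = 10.
Iteration 3: no further components; recursion stops.
SUM(tot_qty) = 1 + 2 + 1 + 10 = 14.

14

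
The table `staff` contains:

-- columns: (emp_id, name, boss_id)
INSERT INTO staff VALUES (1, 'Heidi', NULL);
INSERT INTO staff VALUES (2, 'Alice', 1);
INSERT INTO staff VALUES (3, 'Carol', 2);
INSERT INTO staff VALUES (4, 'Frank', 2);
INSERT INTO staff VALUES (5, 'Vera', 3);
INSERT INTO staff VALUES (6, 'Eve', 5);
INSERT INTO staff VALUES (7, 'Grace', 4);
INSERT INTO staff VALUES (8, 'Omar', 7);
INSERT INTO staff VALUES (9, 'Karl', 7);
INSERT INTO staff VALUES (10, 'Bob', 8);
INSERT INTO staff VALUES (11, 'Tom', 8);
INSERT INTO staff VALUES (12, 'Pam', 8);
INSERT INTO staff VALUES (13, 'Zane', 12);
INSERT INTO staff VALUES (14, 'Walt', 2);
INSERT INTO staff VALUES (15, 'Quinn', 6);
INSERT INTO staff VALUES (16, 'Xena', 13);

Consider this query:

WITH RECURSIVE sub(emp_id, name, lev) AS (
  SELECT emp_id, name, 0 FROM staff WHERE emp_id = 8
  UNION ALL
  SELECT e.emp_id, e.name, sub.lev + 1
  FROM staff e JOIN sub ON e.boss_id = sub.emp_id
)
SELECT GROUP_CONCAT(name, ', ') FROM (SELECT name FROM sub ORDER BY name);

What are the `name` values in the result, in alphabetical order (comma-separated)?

Base: emp_id=8 (Omar) at lev 0.
Iteration 1: rows with boss_id in {8} -> Bob (id 10, lev 1), Tom (id 11, lev 1), Pam (id 12, lev 1).
Iteration 2: rows with boss_id in {10,11,12} -> Zane (id 13, lev 2).
Iteration 3: rows with boss_id in {13} -> Xena (id 16, lev 3).
Iteration 4: no rows with boss_id in {16}; recursion stops.

Bob, Omar, Pam, Tom, Xena, Zane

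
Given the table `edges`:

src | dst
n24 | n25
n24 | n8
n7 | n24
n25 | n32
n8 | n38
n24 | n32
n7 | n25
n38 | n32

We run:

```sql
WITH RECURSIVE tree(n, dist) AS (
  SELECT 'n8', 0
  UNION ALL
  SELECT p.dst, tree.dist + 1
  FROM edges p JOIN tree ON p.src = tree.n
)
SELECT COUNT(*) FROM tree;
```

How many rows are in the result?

3

Base: (n8, dist=0).
Iteration 1: edges from {n8} -> (n38, dist=1).
Iteration 2: edges from {n38} -> (n32, dist=2).
Iteration 3: no outgoing edges from {n32}; recursion stops.
Total rows emitted: 3.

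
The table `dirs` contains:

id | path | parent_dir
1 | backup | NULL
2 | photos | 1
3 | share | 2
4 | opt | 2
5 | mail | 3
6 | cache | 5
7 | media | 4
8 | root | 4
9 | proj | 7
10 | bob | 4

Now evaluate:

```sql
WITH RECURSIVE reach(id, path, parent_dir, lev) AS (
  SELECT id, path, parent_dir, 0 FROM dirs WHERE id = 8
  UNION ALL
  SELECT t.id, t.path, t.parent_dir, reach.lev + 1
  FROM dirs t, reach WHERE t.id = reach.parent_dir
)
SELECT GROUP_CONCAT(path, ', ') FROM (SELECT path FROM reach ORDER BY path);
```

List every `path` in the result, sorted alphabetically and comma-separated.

backup, opt, photos, root

Base: id=8 (root), parent_dir=4, lev 0.
Iteration 1: join on id=4 -> opt (id 4, parent_dir=2, lev 1).
Iteration 2: join on id=2 -> photos (id 2, parent_dir=1, lev 2).
Iteration 3: join on id=1 -> backup (id 1, parent_dir=NULL, lev 3).
Iteration 4: parent_dir is NULL; no match; recursion stops.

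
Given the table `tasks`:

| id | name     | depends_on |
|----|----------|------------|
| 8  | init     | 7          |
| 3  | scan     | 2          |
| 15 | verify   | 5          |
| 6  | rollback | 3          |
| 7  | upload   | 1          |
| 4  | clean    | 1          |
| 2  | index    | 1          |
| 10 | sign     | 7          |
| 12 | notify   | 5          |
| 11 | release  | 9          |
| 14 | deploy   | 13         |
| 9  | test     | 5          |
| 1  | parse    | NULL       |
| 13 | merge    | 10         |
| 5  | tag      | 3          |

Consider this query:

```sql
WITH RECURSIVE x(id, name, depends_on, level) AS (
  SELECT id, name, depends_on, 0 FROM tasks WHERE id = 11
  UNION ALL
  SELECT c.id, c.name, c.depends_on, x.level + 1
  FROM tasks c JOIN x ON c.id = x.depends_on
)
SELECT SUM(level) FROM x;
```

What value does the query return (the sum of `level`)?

Base: id=11 (release), depends_on=9, level 0.
Iteration 1: join on id=9 -> test (id 9, depends_on=5, level 1).
Iteration 2: join on id=5 -> tag (id 5, depends_on=3, level 2).
Iteration 3: join on id=3 -> scan (id 3, depends_on=2, level 3).
Iteration 4: join on id=2 -> index (id 2, depends_on=1, level 4).
Iteration 5: join on id=1 -> parse (id 1, depends_on=NULL, level 5).
Iteration 6: depends_on is NULL; no match; recursion stops.
SUM(level) = 0 + 1 + 2 + 3 + 4 + 5 = 15.

15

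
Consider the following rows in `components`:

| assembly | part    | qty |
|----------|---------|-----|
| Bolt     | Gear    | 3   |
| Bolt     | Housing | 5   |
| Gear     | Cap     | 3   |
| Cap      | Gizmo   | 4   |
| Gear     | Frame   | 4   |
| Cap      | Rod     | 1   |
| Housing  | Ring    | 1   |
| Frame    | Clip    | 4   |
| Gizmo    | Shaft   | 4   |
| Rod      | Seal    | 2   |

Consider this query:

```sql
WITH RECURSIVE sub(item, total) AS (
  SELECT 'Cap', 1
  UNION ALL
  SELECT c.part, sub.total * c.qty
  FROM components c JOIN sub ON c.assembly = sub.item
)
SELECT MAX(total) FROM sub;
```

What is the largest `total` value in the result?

Base: (Cap, total=1).
Iteration 1: components of {Cap} -> Gizmo = 1*4 = 4, Rod = 1*1 = 1.
Iteration 2: components of {Gizmo,Rod} -> Seal = 1*2 = 2, Shaft = 4*4 = 16.
Iteration 3: no further components; recursion stops.
total values: 1, 4, 1, 16, 2; the maximum is 16.

16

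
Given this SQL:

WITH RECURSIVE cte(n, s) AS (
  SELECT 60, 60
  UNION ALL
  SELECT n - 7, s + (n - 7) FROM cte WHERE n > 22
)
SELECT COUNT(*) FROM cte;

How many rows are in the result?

7

Base: n=60, s=60.
Iteration 1: 60 > 22 holds -> n = 60 - 7 = 53, s = 60 + 53 = 113.
Iteration 2: 53 > 22 holds -> n = 53 - 7 = 46, s = 113 + 46 = 159.
Iteration 3: 46 > 22 holds -> n = 46 - 7 = 39, s = 159 + 39 = 198.
Iteration 4: 39 > 22 holds -> n = 39 - 7 = 32, s = 198 + 32 = 230.
Iteration 5: 32 > 22 holds -> n = 32 - 7 = 25, s = 230 + 25 = 255.
Iteration 6: 25 > 22 holds -> n = 25 - 7 = 18, s = 255 + 18 = 273.
Iteration 7: 18 > 22 fails; recursion stops.
Total rows emitted: 7.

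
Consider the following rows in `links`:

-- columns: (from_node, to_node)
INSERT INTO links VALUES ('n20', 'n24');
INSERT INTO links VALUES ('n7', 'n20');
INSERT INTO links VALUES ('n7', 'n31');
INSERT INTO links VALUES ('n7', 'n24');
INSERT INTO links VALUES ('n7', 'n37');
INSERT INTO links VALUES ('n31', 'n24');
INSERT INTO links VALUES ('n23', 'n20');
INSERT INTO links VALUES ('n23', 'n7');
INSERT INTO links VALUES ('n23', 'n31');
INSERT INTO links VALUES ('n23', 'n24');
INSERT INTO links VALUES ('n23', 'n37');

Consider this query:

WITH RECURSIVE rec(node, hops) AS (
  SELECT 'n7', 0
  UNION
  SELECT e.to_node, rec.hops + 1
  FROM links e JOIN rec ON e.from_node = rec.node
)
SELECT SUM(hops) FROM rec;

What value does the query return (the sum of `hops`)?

Base: (n7, hops=0).
Iteration 1: edges from {n7} -> (n20, hops=1), (n24, hops=1), (n31, hops=1), (n37, hops=1).
Iteration 2: edges from {n20,n24,n31,n37} -> (n24, hops=2). [UNION drops 1 duplicate row(s)]
Iteration 3: no outgoing edges from {n24}; recursion stops.
SUM(hops) = 0 + 1 + 1 + 1 + 1 + 2 = 6.

6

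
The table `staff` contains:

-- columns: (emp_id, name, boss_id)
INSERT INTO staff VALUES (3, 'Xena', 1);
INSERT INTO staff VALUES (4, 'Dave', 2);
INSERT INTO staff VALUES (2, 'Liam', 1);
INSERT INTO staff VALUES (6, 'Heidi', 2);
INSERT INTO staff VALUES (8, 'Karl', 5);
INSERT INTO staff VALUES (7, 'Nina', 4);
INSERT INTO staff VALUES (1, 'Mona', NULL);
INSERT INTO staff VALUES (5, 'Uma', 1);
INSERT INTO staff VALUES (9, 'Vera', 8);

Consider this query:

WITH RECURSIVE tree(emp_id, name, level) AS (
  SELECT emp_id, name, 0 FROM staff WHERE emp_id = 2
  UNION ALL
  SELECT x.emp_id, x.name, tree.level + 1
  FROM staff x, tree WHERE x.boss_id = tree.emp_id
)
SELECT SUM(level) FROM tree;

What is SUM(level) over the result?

4

Base: emp_id=2 (Liam) at level 0.
Iteration 1: rows with boss_id in {2} -> Dave (id 4, level 1), Heidi (id 6, level 1).
Iteration 2: rows with boss_id in {4,6} -> Nina (id 7, level 2).
Iteration 3: no rows with boss_id in {7}; recursion stops.
SUM(level) = 0 + 1 + 1 + 2 = 4.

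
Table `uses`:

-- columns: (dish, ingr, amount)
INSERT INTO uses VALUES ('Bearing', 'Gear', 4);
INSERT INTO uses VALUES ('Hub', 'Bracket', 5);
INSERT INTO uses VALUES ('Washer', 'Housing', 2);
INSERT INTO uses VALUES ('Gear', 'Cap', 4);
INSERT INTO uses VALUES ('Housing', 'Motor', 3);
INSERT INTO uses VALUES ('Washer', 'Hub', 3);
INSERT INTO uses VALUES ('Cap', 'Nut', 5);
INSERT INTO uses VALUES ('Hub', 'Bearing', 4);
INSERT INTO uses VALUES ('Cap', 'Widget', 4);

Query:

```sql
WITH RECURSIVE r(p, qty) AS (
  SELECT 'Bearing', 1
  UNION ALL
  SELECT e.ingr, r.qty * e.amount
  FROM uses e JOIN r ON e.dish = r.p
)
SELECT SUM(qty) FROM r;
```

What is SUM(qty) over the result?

Base: (Bearing, qty=1).
Iteration 1: components of {Bearing} -> Gear = 1*4 = 4.
Iteration 2: components of {Gear} -> Cap = 4*4 = 16.
Iteration 3: components of {Cap} -> Nut = 16*5 = 80, Widget = 16*4 = 64.
Iteration 4: no further components; recursion stops.
SUM(qty) = 1 + 4 + 16 + 80 + 64 = 165.

165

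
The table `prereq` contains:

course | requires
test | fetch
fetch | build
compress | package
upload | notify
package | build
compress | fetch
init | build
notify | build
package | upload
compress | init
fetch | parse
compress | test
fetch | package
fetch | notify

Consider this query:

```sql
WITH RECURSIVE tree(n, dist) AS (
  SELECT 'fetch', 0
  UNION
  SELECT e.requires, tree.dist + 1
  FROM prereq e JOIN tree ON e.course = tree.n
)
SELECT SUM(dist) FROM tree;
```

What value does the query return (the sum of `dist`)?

Base: (fetch, dist=0).
Iteration 1: edges from {fetch} -> (build, dist=1), (notify, dist=1), (package, dist=1), (parse, dist=1).
Iteration 2: edges from {build,notify,package,parse} -> (build, dist=2), (upload, dist=2). [UNION drops 1 duplicate row(s)]
Iteration 3: edges from {build,upload} -> (notify, dist=3).
Iteration 4: edges from {notify} -> (build, dist=4).
Iteration 5: no outgoing edges from {build}; recursion stops.
SUM(dist) = 0 + 1 + 1 + 1 + 1 + 2 + 2 + 3 + 4 = 15.

15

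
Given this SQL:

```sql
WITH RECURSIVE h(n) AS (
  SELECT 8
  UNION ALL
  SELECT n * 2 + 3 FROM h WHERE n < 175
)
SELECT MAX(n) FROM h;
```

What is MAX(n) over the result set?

349

Base: n=8.
Iteration 1: 8 < 175 holds -> n = 8 * 2 + 3 = 19.
Iteration 2: 19 < 175 holds -> n = 19 * 2 + 3 = 41.
Iteration 3: 41 < 175 holds -> n = 41 * 2 + 3 = 85.
Iteration 4: 85 < 175 holds -> n = 85 * 2 + 3 = 173.
Iteration 5: 173 < 175 holds -> n = 173 * 2 + 3 = 349.
Iteration 6: 349 < 175 fails; recursion stops.
n values: 8, 19, 41, 85, 173, 349; the maximum is 349.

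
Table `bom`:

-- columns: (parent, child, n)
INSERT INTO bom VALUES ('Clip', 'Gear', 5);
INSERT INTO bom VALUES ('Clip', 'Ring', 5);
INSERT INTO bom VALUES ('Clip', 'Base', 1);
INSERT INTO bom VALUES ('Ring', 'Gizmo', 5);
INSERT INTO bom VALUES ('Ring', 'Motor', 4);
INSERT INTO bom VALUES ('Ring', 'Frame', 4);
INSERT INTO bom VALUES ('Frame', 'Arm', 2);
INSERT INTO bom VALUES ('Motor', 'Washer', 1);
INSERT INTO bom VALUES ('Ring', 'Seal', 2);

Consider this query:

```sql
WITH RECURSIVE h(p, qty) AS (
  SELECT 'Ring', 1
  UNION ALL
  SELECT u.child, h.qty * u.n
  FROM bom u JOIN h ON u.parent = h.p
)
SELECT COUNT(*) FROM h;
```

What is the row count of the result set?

7

Base: (Ring, qty=1).
Iteration 1: components of {Ring} -> Frame = 1*4 = 4, Gizmo = 1*5 = 5, Motor = 1*4 = 4, Seal = 1*2 = 2.
Iteration 2: components of {Frame,Gizmo,Motor,Seal} -> Arm = 4*2 = 8, Washer = 4*1 = 4.
Iteration 3: no further components; recursion stops.
Total rows emitted: 7.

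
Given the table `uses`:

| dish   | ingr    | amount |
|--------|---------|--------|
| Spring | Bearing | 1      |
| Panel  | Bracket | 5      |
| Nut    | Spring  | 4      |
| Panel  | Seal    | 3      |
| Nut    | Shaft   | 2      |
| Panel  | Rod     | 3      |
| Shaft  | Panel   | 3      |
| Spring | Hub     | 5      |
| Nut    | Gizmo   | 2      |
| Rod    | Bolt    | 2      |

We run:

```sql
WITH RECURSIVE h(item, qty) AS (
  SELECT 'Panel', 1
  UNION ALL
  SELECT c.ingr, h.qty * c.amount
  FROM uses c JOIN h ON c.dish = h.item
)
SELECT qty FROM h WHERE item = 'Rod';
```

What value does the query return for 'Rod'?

3

Base: (Panel, qty=1).
Iteration 1: components of {Panel} -> Bracket = 1*5 = 5, Rod = 1*3 = 3, Seal = 1*3 = 3.
Iteration 2: components of {Bracket,Rod,Seal} -> Bolt = 3*2 = 6.
Iteration 3: no further components; recursion stops.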